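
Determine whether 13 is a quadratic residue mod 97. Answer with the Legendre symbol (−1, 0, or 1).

Euler's criterion: (13/97) ≡ 13^48 (mod 97).
13^2 ≡ 72 (mod 97)
13^4 ≡ 43 (mod 97)
13^8 ≡ 6 (mod 97)
13^16 ≡ 36 (mod 97)
13^32 ≡ 35 (mod 97)
13^48 = 13^(32+16) ≡ 96 (mod 97).
Result is 96 ≡ −1, so (13/97) = −1.

-1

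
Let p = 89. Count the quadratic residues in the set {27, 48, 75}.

0

(27/89) = -1 → non-residue.
(48/89) = -1 → non-residue.
(75/89) = -1 → non-residue.
Total quadratic residues among the 3: 0.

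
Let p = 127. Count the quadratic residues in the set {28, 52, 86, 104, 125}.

2

(28/127) = -1 → non-residue.
(52/127) = +1 → QR.
(86/127) = -1 → non-residue.
(104/127) = +1 → QR.
(125/127) = -1 → non-residue.
Total quadratic residues among the 5: 2.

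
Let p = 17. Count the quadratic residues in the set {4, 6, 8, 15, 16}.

4

(4/17) = +1 → QR.
(6/17) = -1 → non-residue.
(8/17) = +1 → QR.
(15/17) = +1 → QR.
(16/17) = +1 → QR.
Total quadratic residues among the 5: 4.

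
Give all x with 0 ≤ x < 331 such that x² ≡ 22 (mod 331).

118, 213

Since 331 ≡ 3 (mod 4), a square root of 22 is 22^((331+1)/4) = 22^83 mod 331.
Repeated squaring: 22^2≡153, 22^4≡239, 22^8≡189, 22^16≡304, 22^32≡67, 22^64≡186 (mod 331).
22^83 = 22^(64+16+2+1) ≡ 118 (mod 331).
Check: 118² = 13924 ≡ 22 (mod 331). The two roots are 118 and 213.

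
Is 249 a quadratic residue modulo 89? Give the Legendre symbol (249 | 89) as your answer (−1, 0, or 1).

1

First reduce: 249 ≡ 71 (mod 89).
Reciprocity: 71 ≡ 3 and 89 ≡ 1 (mod 4), so (71/89) = +(89/71).
Reduce top mod 71: now compute (18/71).
Pull out 2: since 71 ≡ 7 (mod 8), (2/71) = +1.
Reciprocity: 9 ≡ 1 and 71 ≡ 3 (mod 4), so (9/71) = +(71/9).
Reduce top mod 9: now compute (8/9).
Pull out 2^3: since 9 ≡ 1 (mod 8), (2/9) = +1, so (2/9)^3 = +1.
Reached (1/9) = 1. Collecting the sign flips along the way, the symbol is +1.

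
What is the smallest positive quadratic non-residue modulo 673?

5

(2/673) = +1, so 2 is a residue.
(3/673) = +1, so 3 is a residue.
(4/673) = +1, so 4 is a residue.
(5/673) = −1, so 5 is the smallest positive non-residue mod 673.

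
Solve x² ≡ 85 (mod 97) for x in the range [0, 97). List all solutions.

97 ≡ 1 (mod 4), so we find a root by search.
Trying successive values, 45² = 2025 ≡ 85 (mod 97). The other root is 97 − 45 = 52.

45, 52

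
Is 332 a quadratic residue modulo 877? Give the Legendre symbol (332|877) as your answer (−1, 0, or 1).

Euler's criterion: (332/877) ≡ 332^438 (mod 877).
332^2 ≡ 599 (mod 877)
332^4 ≡ 108 (mod 877)
332^8 ≡ 263 (mod 877)
332^16 ≡ 763 (mod 877)
332^32 ≡ 718 (mod 877)
332^64 ≡ 725 (mod 877)
332^128 ≡ 302 (mod 877)
332^256 ≡ 873 (mod 877)
332^438 = 332^(256+128+32+16+4+2) ≡ 876 (mod 877).
Result is 876 ≡ −1, so (332/877) = −1.

-1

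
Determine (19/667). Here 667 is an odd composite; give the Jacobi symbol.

1

Reciprocity: 19 ≡ 3 and 667 ≡ 3 (mod 4), so (19/667) = −(667/19).
Reduce top mod 19: now compute (2/19).
Pull out 2: since 19 ≡ 3 (mod 8), (2/19) = -1.
Reached (1/19) = 1. Collecting the sign flips along the way, the symbol is +1.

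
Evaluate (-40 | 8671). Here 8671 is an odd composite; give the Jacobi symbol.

First reduce: -40 ≡ 8631 (mod 8671).
Reciprocity: 8631 ≡ 3 and 8671 ≡ 3 (mod 4), so (8631/8671) = −(8671/8631).
Reduce top mod 8631: now compute (40/8631).
Pull out 2^3: since 8631 ≡ 7 (mod 8), (2/8631) = +1, so (2/8631)^3 = +1.
Reciprocity: 5 ≡ 1 and 8631 ≡ 3 (mod 4), so (5/8631) = +(8631/5).
Reduce top mod 5: now compute (1/5).
Reached (1/5) = 1. Collecting the sign flips along the way, the symbol is -1.

-1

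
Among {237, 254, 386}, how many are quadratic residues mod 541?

3

(237/541) = +1 → QR.
(254/541) = +1 → QR.
(386/541) = +1 → QR.
Total quadratic residues among the 3: 3.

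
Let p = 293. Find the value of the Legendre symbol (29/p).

Reciprocity: 29 ≡ 1 and 293 ≡ 1 (mod 4), so (29/293) = +(293/29).
Reduce top mod 29: now compute (3/29).
Reciprocity: 3 ≡ 3 and 29 ≡ 1 (mod 4), so (3/29) = +(29/3).
Reduce top mod 3: now compute (2/3).
Pull out 2: since 3 ≡ 3 (mod 8), (2/3) = -1.
Reached (1/3) = 1. Collecting the sign flips along the way, the symbol is -1.

-1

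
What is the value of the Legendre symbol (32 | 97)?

1

Pull out 2^5: since 97 ≡ 1 (mod 8), (2/97) = +1, so (2/97)^5 = +1.
Reached (1/97) = 1. Collecting the sign flips along the way, the symbol is +1.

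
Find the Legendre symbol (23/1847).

1

Reciprocity: 23 ≡ 3 and 1847 ≡ 3 (mod 4), so (23/1847) = −(1847/23).
Reduce top mod 23: now compute (7/23).
Reciprocity: 7 ≡ 3 and 23 ≡ 3 (mod 4), so (7/23) = −(23/7).
Reduce top mod 7: now compute (2/7).
Pull out 2: since 7 ≡ 7 (mod 8), (2/7) = +1.
Reached (1/7) = 1. Collecting the sign flips along the way, the symbol is +1.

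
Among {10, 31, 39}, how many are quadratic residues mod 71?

(10/71) = +1 → QR.
(31/71) = -1 → non-residue.
(39/71) = -1 → non-residue.
Total quadratic residues among the 3: 1.

1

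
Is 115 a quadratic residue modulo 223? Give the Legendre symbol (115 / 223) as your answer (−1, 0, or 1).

Reciprocity: 115 ≡ 3 and 223 ≡ 3 (mod 4), so (115/223) = −(223/115).
Reduce top mod 115: now compute (108/115).
Pull out 2^2: since 115 ≡ 3 (mod 8), (2/115) = -1, so (2/115)^2 = +1.
Reciprocity: 27 ≡ 3 and 115 ≡ 3 (mod 4), so (27/115) = −(115/27).
Reduce top mod 27: now compute (7/27).
Reciprocity: 7 ≡ 3 and 27 ≡ 3 (mod 4), so (7/27) = −(27/7).
Reduce top mod 7: now compute (6/7).
Pull out 2: since 7 ≡ 7 (mod 8), (2/7) = +1.
Reciprocity: 3 ≡ 3 and 7 ≡ 3 (mod 4), so (3/7) = −(7/3).
Reduce top mod 3: now compute (1/3).
Reached (1/3) = 1. Collecting the sign flips along the way, the symbol is +1.

1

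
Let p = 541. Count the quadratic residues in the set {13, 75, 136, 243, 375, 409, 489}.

(13/541) = -1 → non-residue.
(75/541) = +1 → QR.
(136/541) = +1 → QR.
(243/541) = +1 → QR.
(375/541) = +1 → QR.
(409/541) = -1 → non-residue.
(489/541) = -1 → non-residue.
Total quadratic residues among the 7: 4.

4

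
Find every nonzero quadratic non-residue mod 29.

2,3,8,10,11,12,14,15,17,18,19,21,26,27

Square k = 1,…,14 (k and 29−k give the same square):
1²=1, 2²=4, 3²=9, 4²=16, 5²=25, 6²≡7, 7²≡20, 8²≡6, 9²≡23, 10²≡13, 11²≡5, 12²≡28, 13²≡24, 14²≡22 (mod 29).
The residues are {1, 4, 5, 6, 7, 9, 13, 16, 20, 22, 23, 24, 25, 28}; the non-residues are the remaining 14 nonzero classes.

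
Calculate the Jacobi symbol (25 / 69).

Reciprocity: 25 ≡ 1 and 69 ≡ 1 (mod 4), so (25/69) = +(69/25).
Reduce top mod 25: now compute (19/25).
Reciprocity: 19 ≡ 3 and 25 ≡ 1 (mod 4), so (19/25) = +(25/19).
Reduce top mod 19: now compute (6/19).
Pull out 2: since 19 ≡ 3 (mod 8), (2/19) = -1.
Reciprocity: 3 ≡ 3 and 19 ≡ 3 (mod 4), so (3/19) = −(19/3).
Reduce top mod 3: now compute (1/3).
Reached (1/3) = 1. Collecting the sign flips along the way, the symbol is +1.

1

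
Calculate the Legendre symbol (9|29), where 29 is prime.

1

Euler's criterion: (9/29) ≡ 9^14 (mod 29).
9^2 ≡ 23 (mod 29)
9^4 ≡ 7 (mod 29)
9^8 ≡ 20 (mod 29)
9^14 = 9^(8+4+2) ≡ 1 (mod 29).
Result is 1, so (9/29) = 1.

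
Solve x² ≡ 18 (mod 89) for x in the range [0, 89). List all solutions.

14, 75

89 ≡ 1 (mod 4), so we find a root by search.
Trying successive values, 14² = 196 ≡ 18 (mod 89). The other root is 89 − 14 = 75.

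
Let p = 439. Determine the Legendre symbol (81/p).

1

Reciprocity: 81 ≡ 1 and 439 ≡ 3 (mod 4), so (81/439) = +(439/81).
Reduce top mod 81: now compute (34/81).
Pull out 2: since 81 ≡ 1 (mod 8), (2/81) = +1.
Reciprocity: 17 ≡ 1 and 81 ≡ 1 (mod 4), so (17/81) = +(81/17).
Reduce top mod 17: now compute (13/17).
Reciprocity: 13 ≡ 1 and 17 ≡ 1 (mod 4), so (13/17) = +(17/13).
Reduce top mod 13: now compute (4/13).
Pull out 2^2: since 13 ≡ 5 (mod 8), (2/13) = -1, so (2/13)^2 = +1.
Reached (1/13) = 1. Collecting the sign flips along the way, the symbol is +1.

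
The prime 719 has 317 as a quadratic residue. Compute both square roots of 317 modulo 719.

Since 719 ≡ 3 (mod 4), a square root of 317 is 317^((719+1)/4) = 317^180 mod 719.
Repeated squaring: 317^2≡548, 317^4≡481, 317^8≡562, 317^16≡203, 317^32≡226, 317^64≡27, 317^128≡10 (mod 719).
317^180 = 317^(128+32+16+4) ≡ 576 (mod 719).
Check: 576² = 331776 ≡ 317 (mod 719). The two roots are 143 and 576.

143, 576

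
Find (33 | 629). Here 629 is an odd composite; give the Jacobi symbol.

Reciprocity: 33 ≡ 1 and 629 ≡ 1 (mod 4), so (33/629) = +(629/33).
Reduce top mod 33: now compute (2/33).
Pull out 2: since 33 ≡ 1 (mod 8), (2/33) = +1.
Reached (1/33) = 1. Collecting the sign flips along the way, the symbol is +1.

1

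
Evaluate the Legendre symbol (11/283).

1

Euler's criterion: (11/283) ≡ 11^141 (mod 283).
11^2 ≡ 121 (mod 283)
11^4 ≡ 208 (mod 283)
11^8 ≡ 248 (mod 283)
11^16 ≡ 93 (mod 283)
11^32 ≡ 159 (mod 283)
11^64 ≡ 94 (mod 283)
11^128 ≡ 63 (mod 283)
11^141 = 11^(128+8+4+1) ≡ 1 (mod 283).
Result is 1, so (11/283) = 1.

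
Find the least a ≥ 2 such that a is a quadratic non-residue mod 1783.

3

(2/1783) = +1, so 2 is a residue.
(3/1783) = −1, so 3 is the smallest positive non-residue mod 1783.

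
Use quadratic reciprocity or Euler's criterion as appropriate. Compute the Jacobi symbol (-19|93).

1

First reduce: -19 ≡ 74 (mod 93).
Pull out 2: since 93 ≡ 5 (mod 8), (2/93) = -1.
Reciprocity: 37 ≡ 1 and 93 ≡ 1 (mod 4), so (37/93) = +(93/37).
Reduce top mod 37: now compute (19/37).
Reciprocity: 19 ≡ 3 and 37 ≡ 1 (mod 4), so (19/37) = +(37/19).
Reduce top mod 19: now compute (18/19).
Pull out 2: since 19 ≡ 3 (mod 8), (2/19) = -1.
Reciprocity: 9 ≡ 1 and 19 ≡ 3 (mod 4), so (9/19) = +(19/9).
Reduce top mod 9: now compute (1/9).
Reached (1/9) = 1. Collecting the sign flips along the way, the symbol is +1.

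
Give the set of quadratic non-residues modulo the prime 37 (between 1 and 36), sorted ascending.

2, 5, 6, 8, 13, 14, 15, 17, 18, 19, 20, 22, 23, 24, 29, 31, 32, 35

Square k = 1,…,18 (k and 37−k give the same square):
1²=1, 2²=4, 3²=9, 4²=16, 5²=25, 6²=36, 7²≡12, 8²≡27, 9²≡7, 10²≡26, 11²≡10, 12²≡33, 13²≡21, 14²≡11, 15²≡3, 16²≡34, 17²≡30, 18²≡28 (mod 37).
The residues are {1, 3, 4, 7, 9, 10, 11, 12, 16, 21, 25, 26, 27, 28, 30, 33, 34, 36}; the non-residues are the remaining 18 nonzero classes.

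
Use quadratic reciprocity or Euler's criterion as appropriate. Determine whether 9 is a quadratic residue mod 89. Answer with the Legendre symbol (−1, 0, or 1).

Reciprocity: 9 ≡ 1 and 89 ≡ 1 (mod 4), so (9/89) = +(89/9).
Reduce top mod 9: now compute (8/9).
Pull out 2^3: since 9 ≡ 1 (mod 8), (2/9) = +1, so (2/9)^3 = +1.
Reached (1/9) = 1. Collecting the sign flips along the way, the symbol is +1.

1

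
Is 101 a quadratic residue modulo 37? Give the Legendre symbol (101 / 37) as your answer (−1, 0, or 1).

First reduce: 101 ≡ 27 (mod 37).
Reciprocity: 27 ≡ 3 and 37 ≡ 1 (mod 4), so (27/37) = +(37/27).
Reduce top mod 27: now compute (10/27).
Pull out 2: since 27 ≡ 3 (mod 8), (2/27) = -1.
Reciprocity: 5 ≡ 1 and 27 ≡ 3 (mod 4), so (5/27) = +(27/5).
Reduce top mod 5: now compute (2/5).
Pull out 2: since 5 ≡ 5 (mod 8), (2/5) = -1.
Reached (1/5) = 1. Collecting the sign flips along the way, the symbol is +1.

1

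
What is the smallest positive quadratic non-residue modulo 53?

2

(2/53) = −1, so 2 is the smallest positive non-residue mod 53.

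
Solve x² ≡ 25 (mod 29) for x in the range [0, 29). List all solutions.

5, 24

29 ≡ 1 (mod 4), so we find a root by search.
Trying successive values, 5² = 25 ≡ 25 (mod 29). The other root is 29 − 5 = 24.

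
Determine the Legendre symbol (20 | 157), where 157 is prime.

-1

Pull out 2^2: since 157 ≡ 5 (mod 8), (2/157) = -1, so (2/157)^2 = +1.
Reciprocity: 5 ≡ 1 and 157 ≡ 1 (mod 4), so (5/157) = +(157/5).
Reduce top mod 5: now compute (2/5).
Pull out 2: since 5 ≡ 5 (mod 8), (2/5) = -1.
Reached (1/5) = 1. Collecting the sign flips along the way, the symbol is -1.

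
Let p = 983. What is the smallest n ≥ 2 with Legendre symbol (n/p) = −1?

5

(2/983) = +1, so 2 is a residue.
(3/983) = +1, so 3 is a residue.
(4/983) = +1, so 4 is a residue.
(5/983) = −1, so 5 is the smallest positive non-residue mod 983.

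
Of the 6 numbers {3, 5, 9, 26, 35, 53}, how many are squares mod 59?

6

(3/59) = +1 → QR.
(5/59) = +1 → QR.
(9/59) = +1 → QR.
(26/59) = +1 → QR.
(35/59) = +1 → QR.
(53/59) = +1 → QR.
Total quadratic residues among the 6: 6.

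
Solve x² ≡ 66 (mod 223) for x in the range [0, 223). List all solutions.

17, 206

Since 223 ≡ 3 (mod 4), a square root of 66 is 66^((223+1)/4) = 66^56 mod 223.
Repeated squaring: 66^2≡119, 66^4≡112, 66^8≡56, 66^16≡14, 66^32≡196 (mod 223).
66^56 = 66^(32+16+8) ≡ 17 (mod 223).
Check: 17² = 289 ≡ 66 (mod 223). The two roots are 17 and 206.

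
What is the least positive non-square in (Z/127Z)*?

(2/127) = +1, so 2 is a residue.
(3/127) = −1, so 3 is the smallest positive non-residue mod 127.

3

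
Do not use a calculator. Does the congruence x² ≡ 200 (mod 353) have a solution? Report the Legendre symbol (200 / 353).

1

Pull out 2^3: since 353 ≡ 1 (mod 8), (2/353) = +1, so (2/353)^3 = +1.
Reciprocity: 25 ≡ 1 and 353 ≡ 1 (mod 4), so (25/353) = +(353/25).
Reduce top mod 25: now compute (3/25).
Reciprocity: 3 ≡ 3 and 25 ≡ 1 (mod 4), so (3/25) = +(25/3).
Reduce top mod 3: now compute (1/3).
Reached (1/3) = 1. Collecting the sign flips along the way, the symbol is +1.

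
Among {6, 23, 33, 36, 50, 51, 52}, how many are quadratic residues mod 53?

(6/53) = +1 → QR.
(23/53) = -1 → non-residue.
(33/53) = -1 → non-residue.
(36/53) = +1 → QR.
(50/53) = -1 → non-residue.
(51/53) = -1 → non-residue.
(52/53) = +1 → QR.
Total quadratic residues among the 7: 3.

3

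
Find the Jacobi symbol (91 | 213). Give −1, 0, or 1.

Reciprocity: 91 ≡ 3 and 213 ≡ 1 (mod 4), so (91/213) = +(213/91).
Reduce top mod 91: now compute (31/91).
Reciprocity: 31 ≡ 3 and 91 ≡ 3 (mod 4), so (31/91) = −(91/31).
Reduce top mod 31: now compute (29/31).
Reciprocity: 29 ≡ 1 and 31 ≡ 3 (mod 4), so (29/31) = +(31/29).
Reduce top mod 29: now compute (2/29).
Pull out 2: since 29 ≡ 5 (mod 8), (2/29) = -1.
Reached (1/29) = 1. Collecting the sign flips along the way, the symbol is +1.

1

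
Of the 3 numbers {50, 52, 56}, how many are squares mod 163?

(50/163) = -1 → non-residue.
(52/163) = -1 → non-residue.
(56/163) = +1 → QR.
Total quadratic residues among the 3: 1.

1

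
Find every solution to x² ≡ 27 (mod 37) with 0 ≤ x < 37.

8, 29

37 ≡ 1 (mod 4), so we find a root by search.
Trying successive values, 8² = 64 ≡ 27 (mod 37). The other root is 37 − 8 = 29.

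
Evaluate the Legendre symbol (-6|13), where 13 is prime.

First reduce: -6 ≡ 7 (mod 13).
Reciprocity: 7 ≡ 3 and 13 ≡ 1 (mod 4), so (7/13) = +(13/7).
Reduce top mod 7: now compute (6/7).
Pull out 2: since 7 ≡ 7 (mod 8), (2/7) = +1.
Reciprocity: 3 ≡ 3 and 7 ≡ 3 (mod 4), so (3/7) = −(7/3).
Reduce top mod 3: now compute (1/3).
Reached (1/3) = 1. Collecting the sign flips along the way, the symbol is -1.

-1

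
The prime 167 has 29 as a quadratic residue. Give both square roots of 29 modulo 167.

Since 167 ≡ 3 (mod 4), a square root of 29 is 29^((167+1)/4) = 29^42 mod 167.
Repeated squaring: 29^2≡6, 29^4≡36, 29^8≡127, 29^16≡97, 29^32≡57 (mod 167).
29^42 = 29^(32+8+2) ≡ 14 (mod 167).
Check: 14² = 196 ≡ 29 (mod 167). The two roots are 14 and 153.

14, 153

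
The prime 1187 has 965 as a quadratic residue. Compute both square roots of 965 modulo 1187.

Since 1187 ≡ 3 (mod 4), a square root of 965 is 965^((1187+1)/4) = 965^297 mod 1187.
Repeated squaring: 965^2≡617, 965^4≡849, 965^8≡292, 965^16≡987, 965^32≡829, 965^64≡1155, 965^128≡1024, 965^256≡455 (mod 1187).
965^297 = 965^(256+32+8+1) ≡ 891 (mod 1187).
Check: 891² = 793881 ≡ 965 (mod 1187). The two roots are 296 and 891.

296, 891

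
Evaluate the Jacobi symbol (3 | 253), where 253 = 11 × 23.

1

Reciprocity: 3 ≡ 3 and 253 ≡ 1 (mod 4), so (3/253) = +(253/3).
Reduce top mod 3: now compute (1/3).
Reached (1/3) = 1. Collecting the sign flips along the way, the symbol is +1.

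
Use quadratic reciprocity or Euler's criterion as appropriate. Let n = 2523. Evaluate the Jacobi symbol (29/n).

Reciprocity: 29 ≡ 1 and 2523 ≡ 3 (mod 4), so (29/2523) = +(2523/29).
Reduce top mod 29: now compute (0/29).
Top reduces to 0: gcd > 1, so the symbol is 0.

0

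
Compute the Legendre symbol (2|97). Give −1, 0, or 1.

1

Pull out 2: since 97 ≡ 1 (mod 8), (2/97) = +1.
Reached (1/97) = 1. Collecting the sign flips along the way, the symbol is +1.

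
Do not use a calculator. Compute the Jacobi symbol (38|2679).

Pull out 2: since 2679 ≡ 7 (mod 8), (2/2679) = +1.
Reciprocity: 19 ≡ 3 and 2679 ≡ 3 (mod 4), so (19/2679) = −(2679/19).
Reduce top mod 19: now compute (0/19).
Top reduces to 0: gcd > 1, so the symbol is 0.

0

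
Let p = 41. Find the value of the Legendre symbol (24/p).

Euler's criterion: (24/41) ≡ 24^20 (mod 41).
24^2 ≡ 2 (mod 41)
24^4 ≡ 4 (mod 41)
24^8 ≡ 16 (mod 41)
24^16 ≡ 10 (mod 41)
24^20 = 24^(16+4) ≡ 40 (mod 41).
Result is 40 ≡ −1, so (24/41) = −1.

-1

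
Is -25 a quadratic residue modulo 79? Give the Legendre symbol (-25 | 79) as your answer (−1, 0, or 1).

Euler's criterion: (-25/79) ≡ 54^39 (mod 79).
54^2 ≡ 72 (mod 79)
54^4 ≡ 49 (mod 79)
54^8 ≡ 31 (mod 79)
54^16 ≡ 13 (mod 79)
54^32 ≡ 11 (mod 79)
54^39 = 54^(32+4+2+1) ≡ 78 (mod 79).
Result is 78 ≡ −1, so (-25/79) = −1.

-1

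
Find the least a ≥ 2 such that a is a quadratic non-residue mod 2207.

5

(2/2207) = +1, so 2 is a residue.
(3/2207) = +1, so 3 is a residue.
(4/2207) = +1, so 4 is a residue.
(5/2207) = −1, so 5 is the smallest positive non-residue mod 2207.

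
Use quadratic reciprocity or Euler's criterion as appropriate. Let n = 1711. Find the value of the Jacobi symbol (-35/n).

First reduce: -35 ≡ 1676 (mod 1711).
Pull out 2^2: since 1711 ≡ 7 (mod 8), (2/1711) = +1, so (2/1711)^2 = +1.
Reciprocity: 419 ≡ 3 and 1711 ≡ 3 (mod 4), so (419/1711) = −(1711/419).
Reduce top mod 419: now compute (35/419).
Reciprocity: 35 ≡ 3 and 419 ≡ 3 (mod 4), so (35/419) = −(419/35).
Reduce top mod 35: now compute (34/35).
Pull out 2: since 35 ≡ 3 (mod 8), (2/35) = -1.
Reciprocity: 17 ≡ 1 and 35 ≡ 3 (mod 4), so (17/35) = +(35/17).
Reduce top mod 17: now compute (1/17).
Reached (1/17) = 1. Collecting the sign flips along the way, the symbol is -1.

-1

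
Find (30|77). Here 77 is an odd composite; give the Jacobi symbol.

-1

Pull out 2: since 77 ≡ 5 (mod 8), (2/77) = -1.
Reciprocity: 15 ≡ 3 and 77 ≡ 1 (mod 4), so (15/77) = +(77/15).
Reduce top mod 15: now compute (2/15).
Pull out 2: since 15 ≡ 7 (mod 8), (2/15) = +1.
Reached (1/15) = 1. Collecting the sign flips along the way, the symbol is -1.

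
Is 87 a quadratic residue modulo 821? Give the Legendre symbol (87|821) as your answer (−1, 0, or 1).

Euler's criterion: (87/821) ≡ 87^410 (mod 821).
87^2 ≡ 180 (mod 821)
87^4 ≡ 381 (mod 821)
87^8 ≡ 665 (mod 821)
87^16 ≡ 527 (mod 821)
87^32 ≡ 231 (mod 821)
87^64 ≡ 817 (mod 821)
87^128 ≡ 16 (mod 821)
87^256 ≡ 256 (mod 821)
87^410 = 87^(256+128+16+8+2) ≡ 820 (mod 821).
Result is 820 ≡ −1, so (87/821) = −1.

-1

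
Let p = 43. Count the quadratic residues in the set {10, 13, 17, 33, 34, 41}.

4

(10/43) = +1 → QR.
(13/43) = +1 → QR.
(17/43) = +1 → QR.
(33/43) = -1 → non-residue.
(34/43) = -1 → non-residue.
(41/43) = +1 → QR.
Total quadratic residues among the 6: 4.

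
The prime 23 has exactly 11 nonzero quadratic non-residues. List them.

5, 7, 10, 11, 14, 15, 17, 19, 20, 21, 22

Square k = 1,…,11 (k and 23−k give the same square):
1²=1, 2²=4, 3²=9, 4²=16, 5²≡2, 6²≡13, 7²≡3, 8²≡18, 9²≡12, 10²≡8, 11²≡6 (mod 23).
The residues are {1, 2, 3, 4, 6, 8, 9, 12, 13, 16, 18}; the non-residues are the remaining 11 nonzero classes.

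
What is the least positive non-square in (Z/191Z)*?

(2/191) = +1, so 2 is a residue.
(3/191) = +1, so 3 is a residue.
(4/191) = +1, so 4 is a residue.
(5/191) = +1, so 5 is a residue.
(6/191) = +1, so 6 is a residue.
(7/191) = −1, so 7 is the smallest positive non-residue mod 191.

7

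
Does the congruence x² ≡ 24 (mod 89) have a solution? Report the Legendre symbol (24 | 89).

Pull out 2^3: since 89 ≡ 1 (mod 8), (2/89) = +1, so (2/89)^3 = +1.
Reciprocity: 3 ≡ 3 and 89 ≡ 1 (mod 4), so (3/89) = +(89/3).
Reduce top mod 3: now compute (2/3).
Pull out 2: since 3 ≡ 3 (mod 8), (2/3) = -1.
Reached (1/3) = 1. Collecting the sign flips along the way, the symbol is -1.

-1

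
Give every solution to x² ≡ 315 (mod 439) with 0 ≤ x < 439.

118, 321

Since 439 ≡ 3 (mod 4), a square root of 315 is 315^((439+1)/4) = 315^110 mod 439.
Repeated squaring: 315^2≡11, 315^4≡121, 315^8≡154, 315^16≡10, 315^32≡100, 315^64≡342 (mod 439).
315^110 = 315^(64+32+8+4+2) ≡ 321 (mod 439).
Check: 321² = 103041 ≡ 315 (mod 439). The two roots are 118 and 321.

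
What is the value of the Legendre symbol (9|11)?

1

Reciprocity: 9 ≡ 1 and 11 ≡ 3 (mod 4), so (9/11) = +(11/9).
Reduce top mod 9: now compute (2/9).
Pull out 2: since 9 ≡ 1 (mod 8), (2/9) = +1.
Reached (1/9) = 1. Collecting the sign flips along the way, the symbol is +1.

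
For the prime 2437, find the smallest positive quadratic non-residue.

(2/2437) = −1, so 2 is the smallest positive non-residue mod 2437.

2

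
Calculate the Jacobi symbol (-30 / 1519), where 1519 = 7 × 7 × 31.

1

First reduce: -30 ≡ 1489 (mod 1519).
Reciprocity: 1489 ≡ 1 and 1519 ≡ 3 (mod 4), so (1489/1519) = +(1519/1489).
Reduce top mod 1489: now compute (30/1489).
Pull out 2: since 1489 ≡ 1 (mod 8), (2/1489) = +1.
Reciprocity: 15 ≡ 3 and 1489 ≡ 1 (mod 4), so (15/1489) = +(1489/15).
Reduce top mod 15: now compute (4/15).
Pull out 2^2: since 15 ≡ 7 (mod 8), (2/15) = +1, so (2/15)^2 = +1.
Reached (1/15) = 1. Collecting the sign flips along the way, the symbol is +1.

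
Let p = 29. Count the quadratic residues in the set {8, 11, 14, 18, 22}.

(8/29) = -1 → non-residue.
(11/29) = -1 → non-residue.
(14/29) = -1 → non-residue.
(18/29) = -1 → non-residue.
(22/29) = +1 → QR.
Total quadratic residues among the 5: 1.

1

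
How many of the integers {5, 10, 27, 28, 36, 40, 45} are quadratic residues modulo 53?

4

(5/53) = -1 → non-residue.
(10/53) = +1 → QR.
(27/53) = -1 → non-residue.
(28/53) = +1 → QR.
(36/53) = +1 → QR.
(40/53) = +1 → QR.
(45/53) = -1 → non-residue.
Total quadratic residues among the 7: 4.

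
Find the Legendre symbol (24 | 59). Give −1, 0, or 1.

-1

Pull out 2^3: since 59 ≡ 3 (mod 8), (2/59) = -1, so (2/59)^3 = -1.
Reciprocity: 3 ≡ 3 and 59 ≡ 3 (mod 4), so (3/59) = −(59/3).
Reduce top mod 3: now compute (2/3).
Pull out 2: since 3 ≡ 3 (mod 8), (2/3) = -1.
Reached (1/3) = 1. Collecting the sign flips along the way, the symbol is -1.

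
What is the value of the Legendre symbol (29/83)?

Reciprocity: 29 ≡ 1 and 83 ≡ 3 (mod 4), so (29/83) = +(83/29).
Reduce top mod 29: now compute (25/29).
Reciprocity: 25 ≡ 1 and 29 ≡ 1 (mod 4), so (25/29) = +(29/25).
Reduce top mod 25: now compute (4/25).
Pull out 2^2: since 25 ≡ 1 (mod 8), (2/25) = +1, so (2/25)^2 = +1.
Reached (1/25) = 1. Collecting the sign flips along the way, the symbol is +1.

1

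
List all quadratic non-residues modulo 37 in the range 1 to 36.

Square k = 1,…,18 (k and 37−k give the same square):
1²=1, 2²=4, 3²=9, 4²=16, 5²=25, 6²=36, 7²≡12, 8²≡27, 9²≡7, 10²≡26, 11²≡10, 12²≡33, 13²≡21, 14²≡11, 15²≡3, 16²≡34, 17²≡30, 18²≡28 (mod 37).
The residues are {1, 3, 4, 7, 9, 10, 11, 12, 16, 21, 25, 26, 27, 28, 30, 33, 34, 36}; the non-residues are the remaining 18 nonzero classes.

2, 5, 6, 8, 13, 14, 15, 17, 18, 19, 20, 22, 23, 24, 29, 31, 32, 35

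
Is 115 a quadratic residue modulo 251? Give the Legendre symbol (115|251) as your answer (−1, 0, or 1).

1

Reciprocity: 115 ≡ 3 and 251 ≡ 3 (mod 4), so (115/251) = −(251/115).
Reduce top mod 115: now compute (21/115).
Reciprocity: 21 ≡ 1 and 115 ≡ 3 (mod 4), so (21/115) = +(115/21).
Reduce top mod 21: now compute (10/21).
Pull out 2: since 21 ≡ 5 (mod 8), (2/21) = -1.
Reciprocity: 5 ≡ 1 and 21 ≡ 1 (mod 4), so (5/21) = +(21/5).
Reduce top mod 5: now compute (1/5).
Reached (1/5) = 1. Collecting the sign flips along the way, the symbol is +1.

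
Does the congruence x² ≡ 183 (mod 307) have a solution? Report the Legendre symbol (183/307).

1

Euler's criterion: (183/307) ≡ 183^153 (mod 307).
183^2 ≡ 26 (mod 307)
183^4 ≡ 62 (mod 307)
183^8 ≡ 160 (mod 307)
183^16 ≡ 119 (mod 307)
183^32 ≡ 39 (mod 307)
183^64 ≡ 293 (mod 307)
183^128 ≡ 196 (mod 307)
183^153 = 183^(128+16+8+1) ≡ 1 (mod 307).
Result is 1, so (183/307) = 1.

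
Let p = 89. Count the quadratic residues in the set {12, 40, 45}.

(12/89) = -1 → non-residue.
(40/89) = +1 → QR.
(45/89) = +1 → QR.
Total quadratic residues among the 3: 2.

2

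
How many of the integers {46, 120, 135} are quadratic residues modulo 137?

(46/137) = -1 → non-residue.
(120/137) = +1 → QR.
(135/137) = +1 → QR.
Total quadratic residues among the 3: 2.

2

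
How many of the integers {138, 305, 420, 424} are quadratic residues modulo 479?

(138/479) = +1 → QR.
(305/479) = +1 → QR.
(420/479) = +1 → QR.
(424/479) = -1 → non-residue.
Total quadratic residues among the 4: 3.

3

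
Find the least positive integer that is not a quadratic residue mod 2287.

(2/2287) = +1, so 2 is a residue.
(3/2287) = −1, so 3 is the smallest positive non-residue mod 2287.

3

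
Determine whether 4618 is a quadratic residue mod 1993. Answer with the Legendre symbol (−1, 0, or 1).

First reduce: 4618 ≡ 632 (mod 1993).
Pull out 2^3: since 1993 ≡ 1 (mod 8), (2/1993) = +1, so (2/1993)^3 = +1.
Reciprocity: 79 ≡ 3 and 1993 ≡ 1 (mod 4), so (79/1993) = +(1993/79).
Reduce top mod 79: now compute (18/79).
Pull out 2: since 79 ≡ 7 (mod 8), (2/79) = +1.
Reciprocity: 9 ≡ 1 and 79 ≡ 3 (mod 4), so (9/79) = +(79/9).
Reduce top mod 9: now compute (7/9).
Reciprocity: 7 ≡ 3 and 9 ≡ 1 (mod 4), so (7/9) = +(9/7).
Reduce top mod 7: now compute (2/7).
Pull out 2: since 7 ≡ 7 (mod 8), (2/7) = +1.
Reached (1/7) = 1. Collecting the sign flips along the way, the symbol is +1.

1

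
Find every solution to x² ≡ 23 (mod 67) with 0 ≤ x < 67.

31, 36

Since 67 ≡ 3 (mod 4), a square root of 23 is 23^((67+1)/4) = 23^17 mod 67.
Repeated squaring: 23^2≡60, 23^4≡49, 23^8≡56, 23^16≡54 (mod 67).
23^17 = 23^(16+1) ≡ 36 (mod 67).
Check: 36² = 1296 ≡ 23 (mod 67). The two roots are 31 and 36.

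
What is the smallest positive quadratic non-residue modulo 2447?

5

(2/2447) = +1, so 2 is a residue.
(3/2447) = +1, so 3 is a residue.
(4/2447) = +1, so 4 is a residue.
(5/2447) = −1, so 5 is the smallest positive non-residue mod 2447.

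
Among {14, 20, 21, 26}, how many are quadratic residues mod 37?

(14/37) = -1 → non-residue.
(20/37) = -1 → non-residue.
(21/37) = +1 → QR.
(26/37) = +1 → QR.
Total quadratic residues among the 4: 2.

2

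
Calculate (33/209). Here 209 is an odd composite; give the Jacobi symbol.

Reciprocity: 33 ≡ 1 and 209 ≡ 1 (mod 4), so (33/209) = +(209/33).
Reduce top mod 33: now compute (11/33).
Reciprocity: 11 ≡ 3 and 33 ≡ 1 (mod 4), so (11/33) = +(33/11).
Reduce top mod 11: now compute (0/11).
Top reduces to 0: gcd > 1, so the symbol is 0.

0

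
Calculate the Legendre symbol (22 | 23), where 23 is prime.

-1

Pull out 2: since 23 ≡ 7 (mod 8), (2/23) = +1.
Reciprocity: 11 ≡ 3 and 23 ≡ 3 (mod 4), so (11/23) = −(23/11).
Reduce top mod 11: now compute (1/11).
Reached (1/11) = 1. Collecting the sign flips along the way, the symbol is -1.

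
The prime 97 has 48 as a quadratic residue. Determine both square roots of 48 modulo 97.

97 ≡ 1 (mod 4), so we find a root by search.
Trying successive values, 40² = 1600 ≡ 48 (mod 97). The other root is 97 − 40 = 57.

40, 57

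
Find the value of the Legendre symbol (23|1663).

Reciprocity: 23 ≡ 3 and 1663 ≡ 3 (mod 4), so (23/1663) = −(1663/23).
Reduce top mod 23: now compute (7/23).
Reciprocity: 7 ≡ 3 and 23 ≡ 3 (mod 4), so (7/23) = −(23/7).
Reduce top mod 7: now compute (2/7).
Pull out 2: since 7 ≡ 7 (mod 8), (2/7) = +1.
Reached (1/7) = 1. Collecting the sign flips along the way, the symbol is +1.

1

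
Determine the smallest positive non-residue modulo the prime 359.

(2/359) = +1, so 2 is a residue.
(3/359) = +1, so 3 is a residue.
(4/359) = +1, so 4 is a residue.
(5/359) = +1, so 5 is a residue.
(6/359) = +1, so 6 is a residue.
(7/359) = −1, so 7 is the smallest positive non-residue mod 359.

7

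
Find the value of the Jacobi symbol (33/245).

-1

Reciprocity: 33 ≡ 1 and 245 ≡ 1 (mod 4), so (33/245) = +(245/33).
Reduce top mod 33: now compute (14/33).
Pull out 2: since 33 ≡ 1 (mod 8), (2/33) = +1.
Reciprocity: 7 ≡ 3 and 33 ≡ 1 (mod 4), so (7/33) = +(33/7).
Reduce top mod 7: now compute (5/7).
Reciprocity: 5 ≡ 1 and 7 ≡ 3 (mod 4), so (5/7) = +(7/5).
Reduce top mod 5: now compute (2/5).
Pull out 2: since 5 ≡ 5 (mod 8), (2/5) = -1.
Reached (1/5) = 1. Collecting the sign flips along the way, the symbol is -1.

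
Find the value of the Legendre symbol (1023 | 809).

-1

First reduce: 1023 ≡ 214 (mod 809).
Pull out 2: since 809 ≡ 1 (mod 8), (2/809) = +1.
Reciprocity: 107 ≡ 3 and 809 ≡ 1 (mod 4), so (107/809) = +(809/107).
Reduce top mod 107: now compute (60/107).
Pull out 2^2: since 107 ≡ 3 (mod 8), (2/107) = -1, so (2/107)^2 = +1.
Reciprocity: 15 ≡ 3 and 107 ≡ 3 (mod 4), so (15/107) = −(107/15).
Reduce top mod 15: now compute (2/15).
Pull out 2: since 15 ≡ 7 (mod 8), (2/15) = +1.
Reached (1/15) = 1. Collecting the sign flips along the way, the symbol is -1.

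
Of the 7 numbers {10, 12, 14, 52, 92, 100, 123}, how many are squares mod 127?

2

(10/127) = -1 → non-residue.
(12/127) = -1 → non-residue.
(14/127) = -1 → non-residue.
(52/127) = +1 → QR.
(92/127) = -1 → non-residue.
(100/127) = +1 → QR.
(123/127) = -1 → non-residue.
Total quadratic residues among the 7: 2.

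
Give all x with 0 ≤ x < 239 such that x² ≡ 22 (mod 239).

71, 168

Since 239 ≡ 3 (mod 4), a square root of 22 is 22^((239+1)/4) = 22^60 mod 239.
Repeated squaring: 22^2≡6, 22^4≡36, 22^8≡101, 22^16≡163, 22^32≡40 (mod 239).
22^60 = 22^(32+16+8+4) ≡ 71 (mod 239).
Check: 71² = 5041 ≡ 22 (mod 239). The two roots are 71 and 168.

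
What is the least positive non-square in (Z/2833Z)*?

(2/2833) = +1, so 2 is a residue.
(3/2833) = +1, so 3 is a residue.
(4/2833) = +1, so 4 is a residue.
(5/2833) = −1, so 5 is the smallest positive non-residue mod 2833.

5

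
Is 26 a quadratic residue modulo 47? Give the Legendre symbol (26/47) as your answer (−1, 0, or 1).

-1

Pull out 2: since 47 ≡ 7 (mod 8), (2/47) = +1.
Reciprocity: 13 ≡ 1 and 47 ≡ 3 (mod 4), so (13/47) = +(47/13).
Reduce top mod 13: now compute (8/13).
Pull out 2^3: since 13 ≡ 5 (mod 8), (2/13) = -1, so (2/13)^3 = -1.
Reached (1/13) = 1. Collecting the sign flips along the way, the symbol is -1.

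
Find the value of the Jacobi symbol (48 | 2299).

Pull out 2^4: since 2299 ≡ 3 (mod 8), (2/2299) = -1, so (2/2299)^4 = +1.
Reciprocity: 3 ≡ 3 and 2299 ≡ 3 (mod 4), so (3/2299) = −(2299/3).
Reduce top mod 3: now compute (1/3).
Reached (1/3) = 1. Collecting the sign flips along the way, the symbol is -1.

-1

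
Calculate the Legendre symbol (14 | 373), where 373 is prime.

-1

Pull out 2: since 373 ≡ 5 (mod 8), (2/373) = -1.
Reciprocity: 7 ≡ 3 and 373 ≡ 1 (mod 4), so (7/373) = +(373/7).
Reduce top mod 7: now compute (2/7).
Pull out 2: since 7 ≡ 7 (mod 8), (2/7) = +1.
Reached (1/7) = 1. Collecting the sign flips along the way, the symbol is -1.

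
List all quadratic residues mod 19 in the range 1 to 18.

Square k = 1,…,9 (k and 19−k give the same square):
1²=1, 2²=4, 3²=9, 4²=16, 5²≡6, 6²≡17, 7²≡11, 8²≡7, 9²≡5 (mod 19).
So the quadratic residues mod 19 are {1, 4, 5, 6, 7, 9, 11, 16, 17}.

1, 4, 5, 6, 7, 9, 11, 16, 17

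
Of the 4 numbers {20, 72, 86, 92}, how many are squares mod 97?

(20/97) = -1 → non-residue.
(72/97) = +1 → QR.
(86/97) = +1 → QR.
(92/97) = -1 → non-residue.
Total quadratic residues among the 4: 2.

2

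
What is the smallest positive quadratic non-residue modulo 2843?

(2/2843) = −1, so 2 is the smallest positive non-residue mod 2843.

2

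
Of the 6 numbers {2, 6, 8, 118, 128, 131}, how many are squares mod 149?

(2/149) = -1 → non-residue.
(6/149) = +1 → QR.
(8/149) = -1 → non-residue.
(118/149) = +1 → QR.
(128/149) = -1 → non-residue.
(131/149) = -1 → non-residue.
Total quadratic residues among the 6: 2.

2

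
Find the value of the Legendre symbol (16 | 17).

Euler's criterion: (16/17) ≡ 16^8 (mod 17).
16^2 ≡ 1 (mod 17)
16^4 ≡ 1 (mod 17)
16^8 ≡ 1 (mod 17)
16^8 = 16^(8) ≡ 1 (mod 17).
Result is 1, so (16/17) = 1.

1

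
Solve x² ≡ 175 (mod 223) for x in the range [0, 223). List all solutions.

93, 130

Since 223 ≡ 3 (mod 4), a square root of 175 is 175^((223+1)/4) = 175^56 mod 223.
Repeated squaring: 175^2≡74, 175^4≡124, 175^8≡212, 175^16≡121, 175^32≡146 (mod 223).
175^56 = 175^(32+16+8) ≡ 130 (mod 223).
Check: 130² = 16900 ≡ 175 (mod 223). The two roots are 93 and 130.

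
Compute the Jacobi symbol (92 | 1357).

Pull out 2^2: since 1357 ≡ 5 (mod 8), (2/1357) = -1, so (2/1357)^2 = +1.
Reciprocity: 23 ≡ 3 and 1357 ≡ 1 (mod 4), so (23/1357) = +(1357/23).
Reduce top mod 23: now compute (0/23).
Top reduces to 0: gcd > 1, so the symbol is 0.

0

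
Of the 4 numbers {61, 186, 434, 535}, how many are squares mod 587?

1

(61/587) = -1 → non-residue.
(186/587) = -1 → non-residue.
(434/587) = -1 → non-residue.
(535/587) = +1 → QR.
Total quadratic residues among the 4: 1.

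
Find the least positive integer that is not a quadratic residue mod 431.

7

(2/431) = +1, so 2 is a residue.
(3/431) = +1, so 3 is a residue.
(4/431) = +1, so 4 is a residue.
(5/431) = +1, so 5 is a residue.
(6/431) = +1, so 6 is a residue.
(7/431) = −1, so 7 is the smallest positive non-residue mod 431.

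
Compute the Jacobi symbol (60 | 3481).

1

Pull out 2^2: since 3481 ≡ 1 (mod 8), (2/3481) = +1, so (2/3481)^2 = +1.
Reciprocity: 15 ≡ 3 and 3481 ≡ 1 (mod 4), so (15/3481) = +(3481/15).
Reduce top mod 15: now compute (1/15).
Reached (1/15) = 1. Collecting the sign flips along the way, the symbol is +1.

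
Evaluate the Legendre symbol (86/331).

Euler's criterion: (86/331) ≡ 86^165 (mod 331).
86^2 ≡ 114 (mod 331)
86^4 ≡ 87 (mod 331)
86^8 ≡ 287 (mod 331)
86^16 ≡ 281 (mod 331)
86^32 ≡ 183 (mod 331)
86^64 ≡ 58 (mod 331)
86^128 ≡ 54 (mod 331)
86^165 = 86^(128+32+4+1) ≡ 330 (mod 331).
Result is 330 ≡ −1, so (86/331) = −1.

-1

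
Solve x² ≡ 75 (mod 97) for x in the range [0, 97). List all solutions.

47, 50

97 ≡ 1 (mod 4), so we find a root by search.
Trying successive values, 47² = 2209 ≡ 75 (mod 97). The other root is 97 − 47 = 50.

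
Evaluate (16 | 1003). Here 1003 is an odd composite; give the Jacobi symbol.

Pull out 2^4: since 1003 ≡ 3 (mod 8), (2/1003) = -1, so (2/1003)^4 = +1.
Reached (1/1003) = 1. Collecting the sign flips along the way, the symbol is +1.

1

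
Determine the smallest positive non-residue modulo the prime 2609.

(2/2609) = +1, so 2 is a residue.
(3/2609) = −1, so 3 is the smallest positive non-residue mod 2609.

3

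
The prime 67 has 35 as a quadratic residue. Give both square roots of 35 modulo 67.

13, 54

Since 67 ≡ 3 (mod 4), a square root of 35 is 35^((67+1)/4) = 35^17 mod 67.
Repeated squaring: 35^2≡19, 35^4≡26, 35^8≡6, 35^16≡36 (mod 67).
35^17 = 35^(16+1) ≡ 54 (mod 67).
Check: 54² = 2916 ≡ 35 (mod 67). The two roots are 13 and 54.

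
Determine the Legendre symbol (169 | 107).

Euler's criterion: (169/107) ≡ 62^53 (mod 107).
62^2 ≡ 99 (mod 107)
62^4 ≡ 64 (mod 107)
62^8 ≡ 30 (mod 107)
62^16 ≡ 44 (mod 107)
62^32 ≡ 10 (mod 107)
62^53 = 62^(32+16+4+1) ≡ 1 (mod 107).
Result is 1, so (169/107) = 1.

1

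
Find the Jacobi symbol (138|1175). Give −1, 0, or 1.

-1

Pull out 2: since 1175 ≡ 7 (mod 8), (2/1175) = +1.
Reciprocity: 69 ≡ 1 and 1175 ≡ 3 (mod 4), so (69/1175) = +(1175/69).
Reduce top mod 69: now compute (2/69).
Pull out 2: since 69 ≡ 5 (mod 8), (2/69) = -1.
Reached (1/69) = 1. Collecting the sign flips along the way, the symbol is -1.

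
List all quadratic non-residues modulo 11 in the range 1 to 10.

2, 6, 7, 8, 10

Square k = 1,…,5 (k and 11−k give the same square):
1²=1, 2²=4, 3²=9, 4²≡5, 5²≡3 (mod 11).
The residues are {1, 3, 4, 5, 9}; the non-residues are the remaining 5 nonzero classes.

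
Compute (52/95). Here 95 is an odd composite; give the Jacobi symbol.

1

Pull out 2^2: since 95 ≡ 7 (mod 8), (2/95) = +1, so (2/95)^2 = +1.
Reciprocity: 13 ≡ 1 and 95 ≡ 3 (mod 4), so (13/95) = +(95/13).
Reduce top mod 13: now compute (4/13).
Pull out 2^2: since 13 ≡ 5 (mod 8), (2/13) = -1, so (2/13)^2 = +1.
Reached (1/13) = 1. Collecting the sign flips along the way, the symbol is +1.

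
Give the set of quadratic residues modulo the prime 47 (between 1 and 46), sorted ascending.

Square k = 1,…,23 (k and 47−k give the same square):
1²=1, 2²=4, 3²=9, 4²=16, 5²=25, 6²=36, 7²≡2, 8²≡17, 9²≡34, 10²≡6, 11²≡27, 12²≡3, 13²≡28, 14²≡8, 15²≡37, 16²≡21, 17²≡7, 18²≡42, 19²≡32, 20²≡24, 21²≡18, 22²≡14, 23²≡12 (mod 47).
So the quadratic residues mod 47 are {1, 2, 3, 4, 6, 7, 8, 9, 12, 14, 16, 17, 18, 21, 24, 25, 27, 28, 32, 34, 36, 37, 42}.

1,2,3,4,6,7,8,9,12,14,16,17,18,21,24,25,27,28,32,34,36,37,42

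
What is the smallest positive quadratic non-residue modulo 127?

(2/127) = +1, so 2 is a residue.
(3/127) = −1, so 3 is the smallest positive non-residue mod 127.

3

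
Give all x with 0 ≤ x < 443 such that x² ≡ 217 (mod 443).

Since 443 ≡ 3 (mod 4), a square root of 217 is 217^((443+1)/4) = 217^111 mod 443.
Repeated squaring: 217^2≡131, 217^4≡327, 217^8≡166, 217^16≡90, 217^32≡126, 217^64≡371 (mod 443).
217^111 = 217^(64+32+8+4+2+1) ≡ 253 (mod 443).
Check: 253² = 64009 ≡ 217 (mod 443). The two roots are 190 and 253.

190, 253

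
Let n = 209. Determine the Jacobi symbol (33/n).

Reciprocity: 33 ≡ 1 and 209 ≡ 1 (mod 4), so (33/209) = +(209/33).
Reduce top mod 33: now compute (11/33).
Reciprocity: 11 ≡ 3 and 33 ≡ 1 (mod 4), so (11/33) = +(33/11).
Reduce top mod 11: now compute (0/11).
Top reduces to 0: gcd > 1, so the symbol is 0.

0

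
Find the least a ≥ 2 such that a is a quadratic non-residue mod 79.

(2/79) = +1, so 2 is a residue.
(3/79) = −1, so 3 is the smallest positive non-residue mod 79.

3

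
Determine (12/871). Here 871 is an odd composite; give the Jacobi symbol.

-1

Pull out 2^2: since 871 ≡ 7 (mod 8), (2/871) = +1, so (2/871)^2 = +1.
Reciprocity: 3 ≡ 3 and 871 ≡ 3 (mod 4), so (3/871) = −(871/3).
Reduce top mod 3: now compute (1/3).
Reached (1/3) = 1. Collecting the sign flips along the way, the symbol is -1.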